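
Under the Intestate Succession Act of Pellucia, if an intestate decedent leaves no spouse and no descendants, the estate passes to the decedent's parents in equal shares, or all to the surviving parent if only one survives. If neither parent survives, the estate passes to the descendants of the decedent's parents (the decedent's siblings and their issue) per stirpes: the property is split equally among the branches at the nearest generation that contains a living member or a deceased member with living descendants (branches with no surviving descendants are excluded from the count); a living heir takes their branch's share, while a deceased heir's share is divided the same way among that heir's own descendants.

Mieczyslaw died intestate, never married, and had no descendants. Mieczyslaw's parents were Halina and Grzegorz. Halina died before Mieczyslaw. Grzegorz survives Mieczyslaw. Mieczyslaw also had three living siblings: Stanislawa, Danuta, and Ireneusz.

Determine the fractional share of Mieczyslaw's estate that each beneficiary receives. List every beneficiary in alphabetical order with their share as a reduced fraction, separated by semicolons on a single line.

Only one parent, Grzegorz, survives, so Grzegorz takes the entire estate. The siblings take nothing because a surviving parent has priority.

Grzegorz 1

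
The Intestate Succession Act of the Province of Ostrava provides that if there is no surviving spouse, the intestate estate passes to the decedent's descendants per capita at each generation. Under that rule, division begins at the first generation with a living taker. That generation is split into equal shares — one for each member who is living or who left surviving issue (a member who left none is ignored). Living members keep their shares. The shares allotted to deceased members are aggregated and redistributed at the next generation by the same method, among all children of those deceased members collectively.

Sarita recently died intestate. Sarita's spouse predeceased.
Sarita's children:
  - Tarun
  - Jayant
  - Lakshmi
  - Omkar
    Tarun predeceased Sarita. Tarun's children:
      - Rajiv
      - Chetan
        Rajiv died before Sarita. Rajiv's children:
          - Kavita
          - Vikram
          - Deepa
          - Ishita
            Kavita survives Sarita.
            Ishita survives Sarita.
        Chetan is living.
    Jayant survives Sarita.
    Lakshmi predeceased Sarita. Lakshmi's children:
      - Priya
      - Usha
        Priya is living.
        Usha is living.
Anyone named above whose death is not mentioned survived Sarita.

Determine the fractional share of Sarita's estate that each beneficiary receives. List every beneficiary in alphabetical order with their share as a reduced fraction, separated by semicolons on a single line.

Chetan 1/8; Deepa 1/32; Ishita 1/32; Jayant 1/4; Kavita 1/32; Omkar 1/4; Priya 1/8; Usha 1/8; Vikram 1/32

There is no surviving spouse, so the entire estate passes to Sarita's descendants per capita at each generation.
At generation 1 (Tarun, Jayant, Lakshmi, Omkar) there are 4 shares of (1)/4 = 1/4 each.
Living: Jayant and Omkar — each takes 1/4.
Deceased: Tarun and Lakshmi. Their combined 1/2 is pooled and carried to generation 2.
At generation 2 (Rajiv, Chetan, Priya, Usha) there are 4 shares of (1/2)/4 = 1/8 each.
Living: Chetan, Priya, and Usha — each takes 1/8.
Deceased: Rajiv. That 1/8 share is carried to generation 3.
At generation 3 (Kavita, Vikram, Deepa, Ishita) there are 4 shares of (1/8)/4 = 1/32 each.
Living: Kavita, Vikram, Deepa, and Ishita — each takes 1/32.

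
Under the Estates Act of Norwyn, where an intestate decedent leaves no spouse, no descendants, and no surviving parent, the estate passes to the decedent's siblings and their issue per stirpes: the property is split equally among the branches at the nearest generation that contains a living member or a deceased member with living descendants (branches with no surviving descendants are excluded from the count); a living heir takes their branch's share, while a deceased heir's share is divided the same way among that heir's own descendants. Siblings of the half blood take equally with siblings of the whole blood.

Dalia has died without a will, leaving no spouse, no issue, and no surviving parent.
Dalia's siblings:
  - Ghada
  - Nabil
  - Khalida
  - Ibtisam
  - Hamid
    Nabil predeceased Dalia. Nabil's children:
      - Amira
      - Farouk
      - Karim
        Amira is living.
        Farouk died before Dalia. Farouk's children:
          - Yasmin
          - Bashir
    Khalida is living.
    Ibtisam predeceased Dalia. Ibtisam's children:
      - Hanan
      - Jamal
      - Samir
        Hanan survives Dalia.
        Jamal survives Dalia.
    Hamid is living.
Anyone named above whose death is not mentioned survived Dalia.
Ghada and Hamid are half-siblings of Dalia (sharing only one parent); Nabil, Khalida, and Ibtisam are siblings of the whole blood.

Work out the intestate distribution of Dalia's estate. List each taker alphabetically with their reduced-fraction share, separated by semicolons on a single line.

Amira 1/15; Bashir 1/30; Ghada 1/5; Hamid 1/5; Hanan 1/15; Jamal 1/15; Karim 1/15; Khalida 1/5; Samir 1/15; Yasmin 1/30

No spouse, descendants, or parent survives, so the estate passes to Dalia's siblings per stirpes.
Half-blood and whole-blood siblings take equally under the stated rule.
The estate is divided into 5 equal shares of 1/5 among Ghada, Nabil, Khalida, Ibtisam, Hamid.
Ghada is living and takes 1/5.
Nabil predeceased; the 1/5 allotted to Nabil's branch passes to Nabil's issue by representation.
The 1/5 is divided into 3 equal shares of 1/15 among Amira, Farouk, Karim.
Amira is living and takes 1/15.
Farouk predeceased; the 1/15 allotted to Farouk's branch passes to Farouk's issue by representation.
The 1/15 is divided into 2 equal shares of 1/30 among Yasmin, Bashir.
Yasmin is living and takes 1/30.
Bashir is living and takes 1/30.
Karim is living and takes 1/15.
Khalida is living and takes 1/5.
Ibtisam predeceased; the 1/5 allotted to Ibtisam's branch passes to Ibtisam's issue by representation.
The 1/5 is divided into 3 equal shares of 1/15 among Hanan, Jamal, Samir.
Hanan is living and takes 1/15.
Jamal is living and takes 1/15.
Samir is living and takes 1/15.
Hamid is living and takes 1/5.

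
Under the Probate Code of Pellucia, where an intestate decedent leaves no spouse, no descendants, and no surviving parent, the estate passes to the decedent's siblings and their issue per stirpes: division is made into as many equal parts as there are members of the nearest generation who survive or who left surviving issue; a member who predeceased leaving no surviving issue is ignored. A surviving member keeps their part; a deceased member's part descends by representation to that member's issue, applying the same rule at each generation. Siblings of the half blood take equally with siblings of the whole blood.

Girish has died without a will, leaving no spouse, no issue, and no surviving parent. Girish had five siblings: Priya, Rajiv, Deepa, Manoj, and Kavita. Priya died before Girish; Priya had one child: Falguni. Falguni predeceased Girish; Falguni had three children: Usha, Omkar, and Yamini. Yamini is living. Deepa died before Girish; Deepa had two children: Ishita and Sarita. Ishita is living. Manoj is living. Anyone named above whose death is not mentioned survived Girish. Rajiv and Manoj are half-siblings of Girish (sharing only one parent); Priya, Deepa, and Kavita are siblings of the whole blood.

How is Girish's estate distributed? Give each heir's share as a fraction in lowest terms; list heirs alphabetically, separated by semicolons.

No spouse, descendants, or parent survives, so the estate passes to Girish's siblings per stirpes.
Half-blood and whole-blood siblings take equally under the stated rule.
The estate is divided into 5 equal shares of 1/5 among Priya, Rajiv, Deepa, Manoj, Kavita.
Priya predeceased; the 1/5 allotted to Priya's branch passes to Priya's issue by representation.
Falguni's line is the sole branch at this level, so the full 1/5 passes to Falguni's issue by representation.
The 1/5 is divided into 3 equal shares of 1/15 among Usha, Omkar, Yamini.
Usha is living and takes 1/15.
Omkar is living and takes 1/15.
Yamini is living and takes 1/15.
Rajiv is living and takes 1/5.
Deepa predeceased; the 1/5 allotted to Deepa's branch passes to Deepa's issue by representation.
The 1/5 is divided into 2 equal shares of 1/10 among Ishita, Sarita.
Ishita is living and takes 1/10.
Sarita is living and takes 1/10.
Manoj is living and takes 1/5.
Kavita is living and takes 1/5.

Ishita 1/10; Kavita 1/5; Manoj 1/5; Omkar 1/15; Rajiv 1/5; Sarita 1/10; Usha 1/15; Yamini 1/15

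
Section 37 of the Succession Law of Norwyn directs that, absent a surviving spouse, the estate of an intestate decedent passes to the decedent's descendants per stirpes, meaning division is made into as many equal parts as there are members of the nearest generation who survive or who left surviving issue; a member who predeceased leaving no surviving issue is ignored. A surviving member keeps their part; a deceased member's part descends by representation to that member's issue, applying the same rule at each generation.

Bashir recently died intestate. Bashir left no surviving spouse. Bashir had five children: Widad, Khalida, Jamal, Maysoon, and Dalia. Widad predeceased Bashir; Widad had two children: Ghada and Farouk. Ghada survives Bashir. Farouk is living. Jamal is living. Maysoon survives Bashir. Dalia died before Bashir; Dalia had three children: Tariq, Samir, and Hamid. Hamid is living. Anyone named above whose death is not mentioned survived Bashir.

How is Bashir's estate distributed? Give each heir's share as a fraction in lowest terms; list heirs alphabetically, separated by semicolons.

There is no surviving spouse, so the entire estate passes to Bashir's descendants per stirpes.
The estate is divided into 5 equal shares of 1/5 among Widad, Khalida, Jamal, Maysoon, Dalia.
Widad predeceased; the 1/5 allotted to Widad's branch passes to Widad's issue by representation.
The 1/5 is divided into 2 equal shares of 1/10 among Ghada, Farouk.
Ghada is living and takes 1/10.
Farouk is living and takes 1/10.
Khalida is living and takes 1/5.
Jamal is living and takes 1/5.
Maysoon is living and takes 1/5.
Dalia predeceased; the 1/5 allotted to Dalia's branch passes to Dalia's issue by representation.
The 1/5 is divided into 3 equal shares of 1/15 among Tariq, Samir, Hamid.
Tariq is living and takes 1/15.
Samir is living and takes 1/15.
Hamid is living and takes 1/15.

Farouk 1/10; Ghada 1/10; Hamid 1/15; Jamal 1/5; Khalida 1/5; Maysoon 1/5; Samir 1/15; Tariq 1/15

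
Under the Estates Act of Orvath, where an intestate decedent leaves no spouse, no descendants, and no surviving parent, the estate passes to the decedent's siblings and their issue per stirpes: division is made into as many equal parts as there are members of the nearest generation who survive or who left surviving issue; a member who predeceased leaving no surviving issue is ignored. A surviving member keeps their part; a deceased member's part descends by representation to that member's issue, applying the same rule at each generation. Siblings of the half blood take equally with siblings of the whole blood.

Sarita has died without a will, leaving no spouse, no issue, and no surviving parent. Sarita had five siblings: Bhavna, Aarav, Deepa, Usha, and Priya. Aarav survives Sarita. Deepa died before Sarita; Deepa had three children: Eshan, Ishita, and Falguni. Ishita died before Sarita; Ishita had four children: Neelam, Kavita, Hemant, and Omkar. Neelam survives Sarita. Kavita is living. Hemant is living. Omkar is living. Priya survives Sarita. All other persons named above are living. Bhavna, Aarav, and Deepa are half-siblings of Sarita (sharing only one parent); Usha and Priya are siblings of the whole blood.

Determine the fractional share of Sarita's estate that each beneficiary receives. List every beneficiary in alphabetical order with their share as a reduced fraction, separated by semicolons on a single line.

Aarav 1/5; Bhavna 1/5; Eshan 1/15; Falguni 1/15; Hemant 1/60; Kavita 1/60; Neelam 1/60; Omkar 1/60; Priya 1/5; Usha 1/5

No spouse, descendants, or parent survives, so the estate passes to Sarita's siblings per stirpes.
Half-blood and whole-blood siblings take equally under the stated rule.
The estate is divided into 5 equal shares of 1/5 among Bhavna, Aarav, Deepa, Usha, Priya.
Bhavna is living and takes 1/5.
Aarav is living and takes 1/5.
Deepa predeceased; the 1/5 allotted to Deepa's branch passes to Deepa's issue by representation.
The 1/5 is divided into 3 equal shares of 1/15 among Eshan, Ishita, Falguni.
Eshan is living and takes 1/15.
Ishita predeceased; the 1/15 allotted to Ishita's branch passes to Ishita's issue by representation.
The 1/15 is divided into 4 equal shares of 1/60 among Neelam, Kavita, Hemant, Omkar.
Neelam is living and takes 1/60.
Kavita is living and takes 1/60.
Hemant is living and takes 1/60.
Omkar is living and takes 1/60.
Falguni is living and takes 1/15.
Usha is living and takes 1/5.
Priya is living and takes 1/5.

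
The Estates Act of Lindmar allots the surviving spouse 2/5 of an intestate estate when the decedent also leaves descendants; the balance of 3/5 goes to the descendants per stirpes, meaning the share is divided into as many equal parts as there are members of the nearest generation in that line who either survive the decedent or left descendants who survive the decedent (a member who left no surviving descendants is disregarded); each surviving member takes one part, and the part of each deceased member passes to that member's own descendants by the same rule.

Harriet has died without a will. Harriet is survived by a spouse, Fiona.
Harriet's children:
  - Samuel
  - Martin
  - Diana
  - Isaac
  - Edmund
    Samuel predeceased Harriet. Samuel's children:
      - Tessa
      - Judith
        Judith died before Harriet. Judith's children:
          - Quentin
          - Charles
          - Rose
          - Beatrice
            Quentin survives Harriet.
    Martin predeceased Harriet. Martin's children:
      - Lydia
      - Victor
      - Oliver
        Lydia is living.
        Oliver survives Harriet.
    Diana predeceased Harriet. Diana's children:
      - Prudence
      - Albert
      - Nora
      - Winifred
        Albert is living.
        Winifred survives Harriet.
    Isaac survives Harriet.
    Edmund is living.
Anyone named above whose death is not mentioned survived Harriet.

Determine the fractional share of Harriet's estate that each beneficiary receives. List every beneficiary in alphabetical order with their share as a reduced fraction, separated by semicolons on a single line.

Albert 3/100; Beatrice 3/200; Charles 3/200; Edmund 3/25; Fiona 2/5; Isaac 3/25; Lydia 1/25; Nora 3/100; Oliver 1/25; Prudence 3/100; Quentin 3/200; Rose 3/200; Tessa 3/50; Victor 1/25; Winifred 3/100

Fiona, as surviving spouse, takes 2/5.
The remaining 3/5 passes to Harriet's descendants per stirpes.
The 3/5 is divided into 5 equal shares of 3/25 among Samuel, Martin, Diana, Isaac, Edmund.
Samuel predeceased; the 3/25 allotted to Samuel's branch passes to Samuel's issue by representation.
The 3/25 is divided into 2 equal shares of 3/50 among Tessa, Judith.
Tessa is living and takes 3/50.
Judith predeceased; the 3/50 allotted to Judith's branch passes to Judith's issue by representation.
The 3/50 is divided into 4 equal shares of 3/200 among Quentin, Charles, Rose, Beatrice.
Quentin is living and takes 3/200.
Charles is living and takes 3/200.
Rose is living and takes 3/200.
Beatrice is living and takes 3/200.
Martin predeceased; the 3/25 allotted to Martin's branch passes to Martin's issue by representation.
The 3/25 is divided into 3 equal shares of 1/25 among Lydia, Victor, Oliver.
Lydia is living and takes 1/25.
Victor is living and takes 1/25.
Oliver is living and takes 1/25.
Diana predeceased; the 3/25 allotted to Diana's branch passes to Diana's issue by representation.
The 3/25 is divided into 4 equal shares of 3/100 among Prudence, Albert, Nora, Winifred.
Prudence is living and takes 3/100.
Albert is living and takes 3/100.
Nora is living and takes 3/100.
Winifred is living and takes 3/100.
Isaac is living and takes 3/25.
Edmund is living and takes 3/25.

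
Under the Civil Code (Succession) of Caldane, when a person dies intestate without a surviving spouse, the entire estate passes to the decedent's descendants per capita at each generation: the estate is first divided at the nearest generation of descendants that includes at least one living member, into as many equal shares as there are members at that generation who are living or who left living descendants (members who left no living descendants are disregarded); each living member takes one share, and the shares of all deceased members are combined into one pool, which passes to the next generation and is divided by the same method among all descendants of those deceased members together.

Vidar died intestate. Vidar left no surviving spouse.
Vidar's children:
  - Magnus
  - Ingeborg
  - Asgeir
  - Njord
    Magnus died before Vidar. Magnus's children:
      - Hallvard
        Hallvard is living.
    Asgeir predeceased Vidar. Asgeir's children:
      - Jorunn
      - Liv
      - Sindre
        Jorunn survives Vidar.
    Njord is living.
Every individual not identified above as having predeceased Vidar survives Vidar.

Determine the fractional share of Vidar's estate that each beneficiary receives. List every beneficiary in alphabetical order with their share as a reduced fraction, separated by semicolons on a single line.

There is no surviving spouse, so the entire estate passes to Vidar's descendants per capita at each generation.
At generation 1 (Magnus, Ingeborg, Asgeir, Njord) there are 4 shares of (1)/4 = 1/4 each.
Living: Ingeborg and Njord — each takes 1/4.
Deceased: Magnus and Asgeir. Their combined 1/2 is pooled and carried to generation 2.
At generation 2 (Hallvard, Jorunn, Liv, Sindre) there are 4 shares of (1/2)/4 = 1/8 each.
Living: Hallvard, Jorunn, Liv, and Sindre — each takes 1/8.

Hallvard 1/8; Ingeborg 1/4; Jorunn 1/8; Liv 1/8; Njord 1/4; Sindre 1/8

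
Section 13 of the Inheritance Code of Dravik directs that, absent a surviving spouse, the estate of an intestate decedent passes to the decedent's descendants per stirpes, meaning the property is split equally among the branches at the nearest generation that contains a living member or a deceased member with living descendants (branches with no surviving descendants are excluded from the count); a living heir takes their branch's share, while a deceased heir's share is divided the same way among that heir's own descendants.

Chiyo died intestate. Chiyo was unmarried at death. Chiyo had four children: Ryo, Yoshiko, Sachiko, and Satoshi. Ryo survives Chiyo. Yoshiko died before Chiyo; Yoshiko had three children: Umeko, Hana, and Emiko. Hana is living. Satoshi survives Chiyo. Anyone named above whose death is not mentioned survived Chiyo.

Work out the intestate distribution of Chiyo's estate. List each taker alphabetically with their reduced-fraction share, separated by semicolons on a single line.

There is no surviving spouse, so the entire estate passes to Chiyo's descendants per stirpes.
The estate is divided into 4 equal shares of 1/4 among Ryo, Yoshiko, Sachiko, Satoshi.
Ryo is living and takes 1/4.
Yoshiko predeceased; the 1/4 allotted to Yoshiko's branch passes to Yoshiko's issue by representation.
The 1/4 is divided into 3 equal shares of 1/12 among Umeko, Hana, Emiko.
Umeko is living and takes 1/12.
Hana is living and takes 1/12.
Emiko is living and takes 1/12.
Sachiko is living and takes 1/4.
Satoshi is living and takes 1/4.

Emiko 1/12; Hana 1/12; Ryo 1/4; Sachiko 1/4; Satoshi 1/4; Umeko 1/12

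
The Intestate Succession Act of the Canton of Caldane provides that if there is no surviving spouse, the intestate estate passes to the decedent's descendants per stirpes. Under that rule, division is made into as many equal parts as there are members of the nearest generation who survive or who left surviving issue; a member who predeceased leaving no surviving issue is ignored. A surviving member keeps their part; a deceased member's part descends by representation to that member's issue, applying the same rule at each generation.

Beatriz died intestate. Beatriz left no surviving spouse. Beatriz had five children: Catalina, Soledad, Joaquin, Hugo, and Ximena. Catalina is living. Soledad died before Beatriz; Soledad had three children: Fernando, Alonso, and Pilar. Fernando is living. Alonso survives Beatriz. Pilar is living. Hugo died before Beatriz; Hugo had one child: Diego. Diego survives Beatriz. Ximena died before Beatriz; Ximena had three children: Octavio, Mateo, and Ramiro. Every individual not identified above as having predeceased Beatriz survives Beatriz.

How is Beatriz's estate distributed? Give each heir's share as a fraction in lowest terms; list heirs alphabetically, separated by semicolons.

Alonso 1/15; Catalina 1/5; Diego 1/5; Fernando 1/15; Joaquin 1/5; Mateo 1/15; Octavio 1/15; Pilar 1/15; Ramiro 1/15

There is no surviving spouse, so the entire estate passes to Beatriz's descendants per stirpes.
The estate is divided into 5 equal shares of 1/5 among Catalina, Soledad, Joaquin, Hugo, Ximena.
Catalina is living and takes 1/5.
Soledad predeceased; the 1/5 allotted to Soledad's branch passes to Soledad's issue by representation.
The 1/5 is divided into 3 equal shares of 1/15 among Fernando, Alonso, Pilar.
Fernando is living and takes 1/15.
Alonso is living and takes 1/15.
Pilar is living and takes 1/15.
Joaquin is living and takes 1/5.
Hugo predeceased; the 1/5 allotted to Hugo's branch passes to Hugo's issue by representation.
Diego is the sole taker at this level and receives the full 1/5.
Ximena predeceased; the 1/5 allotted to Ximena's branch passes to Ximena's issue by representation.
The 1/5 is divided into 3 equal shares of 1/15 among Octavio, Mateo, Ramiro.
Octavio is living and takes 1/15.
Mateo is living and takes 1/15.
Ramiro is living and takes 1/15.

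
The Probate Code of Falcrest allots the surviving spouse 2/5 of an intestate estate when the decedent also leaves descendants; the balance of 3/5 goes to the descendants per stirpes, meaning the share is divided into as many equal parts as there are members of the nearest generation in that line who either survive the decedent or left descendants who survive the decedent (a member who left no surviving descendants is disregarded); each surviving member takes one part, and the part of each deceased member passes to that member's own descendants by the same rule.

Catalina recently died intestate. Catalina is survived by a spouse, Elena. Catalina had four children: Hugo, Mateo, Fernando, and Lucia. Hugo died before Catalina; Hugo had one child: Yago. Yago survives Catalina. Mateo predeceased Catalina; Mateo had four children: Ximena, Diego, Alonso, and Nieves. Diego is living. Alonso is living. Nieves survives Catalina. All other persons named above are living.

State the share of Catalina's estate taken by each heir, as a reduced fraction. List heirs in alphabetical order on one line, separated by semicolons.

Elena, as surviving spouse, takes 2/5.
The remaining 3/5 passes to Catalina's descendants per stirpes.
The 3/5 is divided into 4 equal shares of 3/20 among Hugo, Mateo, Fernando, Lucia.
Hugo predeceased; the 3/20 allotted to Hugo's branch passes to Hugo's issue by representation.
Yago is the sole taker at this level and receives the full 3/20.
Mateo predeceased; the 3/20 allotted to Mateo's branch passes to Mateo's issue by representation.
The 3/20 is divided into 4 equal shares of 3/80 among Ximena, Diego, Alonso, Nieves.
Ximena is living and takes 3/80.
Diego is living and takes 3/80.
Alonso is living and takes 3/80.
Nieves is living and takes 3/80.
Fernando is living and takes 3/20.
Lucia is living and takes 3/20.

Alonso 3/80; Diego 3/80; Elena 2/5; Fernando 3/20; Lucia 3/20; Nieves 3/80; Ximena 3/80; Yago 3/20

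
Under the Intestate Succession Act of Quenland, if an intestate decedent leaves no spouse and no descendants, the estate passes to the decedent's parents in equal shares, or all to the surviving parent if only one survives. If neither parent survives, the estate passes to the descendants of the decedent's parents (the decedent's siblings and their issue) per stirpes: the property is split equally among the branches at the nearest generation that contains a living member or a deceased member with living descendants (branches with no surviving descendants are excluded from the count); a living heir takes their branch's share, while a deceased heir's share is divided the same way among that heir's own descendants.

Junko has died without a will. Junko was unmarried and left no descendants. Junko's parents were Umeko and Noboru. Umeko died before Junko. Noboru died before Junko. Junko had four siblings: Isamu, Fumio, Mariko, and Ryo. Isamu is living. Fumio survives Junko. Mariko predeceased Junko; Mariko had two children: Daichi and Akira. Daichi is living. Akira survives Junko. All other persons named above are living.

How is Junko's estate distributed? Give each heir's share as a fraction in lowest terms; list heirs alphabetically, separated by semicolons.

Neither parent survives and there are no descendants, so the estate passes to Junko's siblings and their issue per stirpes.
The estate is divided into 4 equal shares of 1/4 among Isamu, Fumio, Mariko, Ryo.
Isamu is living and takes 1/4.
Fumio is living and takes 1/4.
Mariko predeceased; the 1/4 allotted to Mariko's branch passes to Mariko's issue by representation.
The 1/4 is divided into 2 equal shares of 1/8 among Daichi, Akira.
Daichi is living and takes 1/8.
Akira is living and takes 1/8.
Ryo is living and takes 1/4.

Akira 1/8; Daichi 1/8; Fumio 1/4; Isamu 1/4; Ryo 1/4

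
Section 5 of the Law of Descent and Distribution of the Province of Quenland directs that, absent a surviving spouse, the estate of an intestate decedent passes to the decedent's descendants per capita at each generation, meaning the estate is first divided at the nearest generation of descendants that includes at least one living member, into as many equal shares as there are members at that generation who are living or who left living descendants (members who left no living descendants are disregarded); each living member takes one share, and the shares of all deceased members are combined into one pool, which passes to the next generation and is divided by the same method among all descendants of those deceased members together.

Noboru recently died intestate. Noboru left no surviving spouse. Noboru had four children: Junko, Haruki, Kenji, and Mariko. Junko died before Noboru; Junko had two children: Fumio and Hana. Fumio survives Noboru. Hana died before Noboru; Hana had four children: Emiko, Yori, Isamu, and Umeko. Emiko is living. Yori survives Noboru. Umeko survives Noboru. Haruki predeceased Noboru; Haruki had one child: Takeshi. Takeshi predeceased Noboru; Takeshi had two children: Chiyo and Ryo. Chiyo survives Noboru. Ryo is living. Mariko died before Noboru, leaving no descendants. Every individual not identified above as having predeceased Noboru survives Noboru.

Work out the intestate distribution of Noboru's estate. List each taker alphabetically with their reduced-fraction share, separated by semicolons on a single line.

There is no surviving spouse, so the entire estate passes to Noboru's descendants per capita at each generation.
At generation 1 (Junko, Haruki, Kenji) there are 3 shares of (1)/3 = 1/3 each.
Living: Kenji — each takes 1/3.
Deceased: Junko and Haruki. Their combined 2/3 is pooled and carried to generation 2.
At generation 2 (Fumio, Hana, Takeshi) there are 3 shares of (2/3)/3 = 2/9 each.
Living: Fumio — each takes 2/9.
Deceased: Hana and Takeshi. Their combined 4/9 is pooled and carried to generation 3.
At generation 3 (Emiko, Yori, Isamu, Umeko, Chiyo, Ryo) there are 6 shares of (4/9)/6 = 2/27 each.
Living: Emiko, Yori, Isamu, Umeko, Chiyo, and Ryo — each takes 2/27.

Chiyo 2/27; Emiko 2/27; Fumio 2/9; Isamu 2/27; Kenji 1/3; Ryo 2/27; Umeko 2/27; Yori 2/27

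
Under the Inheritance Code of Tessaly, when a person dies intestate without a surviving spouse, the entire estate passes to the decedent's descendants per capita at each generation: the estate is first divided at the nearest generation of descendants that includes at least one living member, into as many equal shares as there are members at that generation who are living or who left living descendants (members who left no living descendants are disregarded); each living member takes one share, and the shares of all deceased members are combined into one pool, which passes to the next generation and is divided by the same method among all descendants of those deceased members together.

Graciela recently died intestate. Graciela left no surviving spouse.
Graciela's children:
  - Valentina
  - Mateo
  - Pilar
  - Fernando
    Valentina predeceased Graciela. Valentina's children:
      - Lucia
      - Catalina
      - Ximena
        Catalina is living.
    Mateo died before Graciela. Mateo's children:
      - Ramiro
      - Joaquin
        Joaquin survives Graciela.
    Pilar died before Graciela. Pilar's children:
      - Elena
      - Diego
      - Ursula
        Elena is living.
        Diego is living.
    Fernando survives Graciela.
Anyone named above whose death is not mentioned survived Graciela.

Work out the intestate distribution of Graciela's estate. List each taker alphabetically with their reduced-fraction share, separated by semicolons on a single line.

There is no surviving spouse, so the entire estate passes to Graciela's descendants per capita at each generation.
At generation 1 (Valentina, Mateo, Pilar, Fernando) there are 4 shares of (1)/4 = 1/4 each.
Living: Fernando — each takes 1/4.
Deceased: Valentina, Mateo, and Pilar. Their combined 3/4 is pooled and carried to generation 2.
At generation 2 (Lucia, Catalina, Ximena, Ramiro, Joaquin, Elena, Diego, Ursula) there are 8 shares of (3/4)/8 = 3/32 each.
Living: Lucia, Catalina, Ximena, Ramiro, Joaquin, Elena, Diego, and Ursula — each takes 3/32.

Catalina 3/32; Diego 3/32; Elena 3/32; Fernando 1/4; Joaquin 3/32; Lucia 3/32; Ramiro 3/32; Ursula 3/32; Ximena 3/32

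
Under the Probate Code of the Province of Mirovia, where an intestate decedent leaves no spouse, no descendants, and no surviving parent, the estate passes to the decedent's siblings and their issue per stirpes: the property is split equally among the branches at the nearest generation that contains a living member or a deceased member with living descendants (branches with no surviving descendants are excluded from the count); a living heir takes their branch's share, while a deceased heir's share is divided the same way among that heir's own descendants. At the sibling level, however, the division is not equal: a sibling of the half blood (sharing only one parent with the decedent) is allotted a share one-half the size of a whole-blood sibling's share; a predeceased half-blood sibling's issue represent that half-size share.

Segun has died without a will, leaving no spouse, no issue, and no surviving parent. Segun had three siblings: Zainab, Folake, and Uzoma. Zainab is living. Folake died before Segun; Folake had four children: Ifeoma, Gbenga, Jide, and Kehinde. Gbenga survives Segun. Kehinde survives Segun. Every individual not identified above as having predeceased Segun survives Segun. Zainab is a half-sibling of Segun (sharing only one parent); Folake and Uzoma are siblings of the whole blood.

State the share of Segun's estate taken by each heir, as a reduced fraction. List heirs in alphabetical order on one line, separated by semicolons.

No spouse, descendants, or parent survives, so the estate passes to Segun's siblings per stirpes.
Half-blood siblings count for one-half the weight of whole-blood siblings at the initial division.
Dividing 1 in proportion to weights (total weight 5/2): Zainab (weight 1/2) → 1/5; Folake (weight 1) → 2/5; Uzoma (weight 1) → 2/5.
Zainab is living and takes 1/5.
Folake predeceased; the 2/5 allotted to Folake's branch passes to Folake's issue by representation.
The 2/5 is divided into 4 equal shares of 1/10 among Ifeoma, Gbenga, Jide, Kehinde.
Ifeoma is living and takes 1/10.
Gbenga is living and takes 1/10.
Jide is living and takes 1/10.
Kehinde is living and takes 1/10.
Uzoma is living and takes 2/5.

Gbenga 1/10; Ifeoma 1/10; Jide 1/10; Kehinde 1/10; Uzoma 2/5; Zainab 1/5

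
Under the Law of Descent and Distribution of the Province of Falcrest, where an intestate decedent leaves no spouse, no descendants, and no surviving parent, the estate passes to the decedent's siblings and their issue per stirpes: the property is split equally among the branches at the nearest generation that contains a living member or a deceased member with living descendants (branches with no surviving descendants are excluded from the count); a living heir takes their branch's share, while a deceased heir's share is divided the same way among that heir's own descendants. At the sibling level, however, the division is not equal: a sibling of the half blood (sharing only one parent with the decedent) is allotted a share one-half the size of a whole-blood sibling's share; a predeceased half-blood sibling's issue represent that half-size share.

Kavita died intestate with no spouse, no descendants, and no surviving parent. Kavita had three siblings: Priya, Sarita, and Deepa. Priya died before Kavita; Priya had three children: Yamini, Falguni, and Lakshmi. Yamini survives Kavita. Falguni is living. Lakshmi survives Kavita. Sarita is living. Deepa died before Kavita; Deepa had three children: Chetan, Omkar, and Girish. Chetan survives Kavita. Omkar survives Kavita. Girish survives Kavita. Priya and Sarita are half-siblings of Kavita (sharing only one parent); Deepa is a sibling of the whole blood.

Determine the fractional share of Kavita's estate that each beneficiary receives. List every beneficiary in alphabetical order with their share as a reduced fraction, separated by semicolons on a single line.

Chetan 1/6; Falguni 1/12; Girish 1/6; Lakshmi 1/12; Omkar 1/6; Sarita 1/4; Yamini 1/12

No spouse, descendants, or parent survives, so the estate passes to Kavita's siblings per stirpes.
Half-blood siblings count for one-half the weight of whole-blood siblings at the initial division.
Dividing 1 in proportion to weights (total weight 2): Priya (weight 1/2) → 1/4; Sarita (weight 1/2) → 1/4; Deepa (weight 1) → 1/2.
Priya predeceased; the 1/4 allotted to Priya's branch passes to Priya's issue by representation.
The 1/4 is divided into 3 equal shares of 1/12 among Yamini, Falguni, Lakshmi.
Yamini is living and takes 1/12.
Falguni is living and takes 1/12.
Lakshmi is living and takes 1/12.
Sarita is living and takes 1/4.
Deepa predeceased; the 1/2 allotted to Deepa's branch passes to Deepa's issue by representation.
The 1/2 is divided into 3 equal shares of 1/6 among Chetan, Omkar, Girish.
Chetan is living and takes 1/6.
Omkar is living and takes 1/6.
Girish is living and takes 1/6.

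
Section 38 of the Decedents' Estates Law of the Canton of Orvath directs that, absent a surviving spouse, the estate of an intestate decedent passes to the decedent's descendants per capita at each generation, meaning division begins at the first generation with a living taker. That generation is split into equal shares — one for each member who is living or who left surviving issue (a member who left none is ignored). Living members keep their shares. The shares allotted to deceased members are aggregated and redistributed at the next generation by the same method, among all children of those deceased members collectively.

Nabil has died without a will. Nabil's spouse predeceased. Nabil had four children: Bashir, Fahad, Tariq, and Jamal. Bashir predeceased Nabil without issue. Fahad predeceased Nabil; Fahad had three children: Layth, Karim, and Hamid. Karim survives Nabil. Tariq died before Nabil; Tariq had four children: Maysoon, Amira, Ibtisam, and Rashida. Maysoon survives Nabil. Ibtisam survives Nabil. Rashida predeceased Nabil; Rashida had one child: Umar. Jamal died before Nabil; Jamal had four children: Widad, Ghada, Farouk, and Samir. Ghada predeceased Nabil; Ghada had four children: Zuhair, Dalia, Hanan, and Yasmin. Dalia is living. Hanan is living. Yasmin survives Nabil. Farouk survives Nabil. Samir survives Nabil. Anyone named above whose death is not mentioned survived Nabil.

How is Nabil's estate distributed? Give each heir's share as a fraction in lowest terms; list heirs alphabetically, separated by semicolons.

Amira 1/11; Dalia 2/55; Farouk 1/11; Hamid 1/11; Hanan 2/55; Ibtisam 1/11; Karim 1/11; Layth 1/11; Maysoon 1/11; Samir 1/11; Umar 2/55; Widad 1/11; Yasmin 2/55; Zuhair 2/55

There is no surviving spouse, so the entire estate passes to Nabil's descendants per capita at each generation.
No one at generation 1 (Fahad, Tariq, Jamal) is living; moving to the next generation.
At generation 2 (Layth, Karim, Hamid, Maysoon, Amira, Ibtisam, Rashida, Widad, Ghada, Farouk, Samir) there are 11 shares of (1)/11 = 1/11 each.
Living: Layth, Karim, Hamid, Maysoon, Amira, Ibtisam, Widad, Farouk, and Samir — each takes 1/11.
Deceased: Rashida and Ghada. Their combined 2/11 is pooled and carried to generation 3.
At generation 3 (Umar, Zuhair, Dalia, Hanan, Yasmin) there are 5 shares of (2/11)/5 = 2/55 each.
Living: Umar, Zuhair, Dalia, Hanan, and Yasmin — each takes 2/55.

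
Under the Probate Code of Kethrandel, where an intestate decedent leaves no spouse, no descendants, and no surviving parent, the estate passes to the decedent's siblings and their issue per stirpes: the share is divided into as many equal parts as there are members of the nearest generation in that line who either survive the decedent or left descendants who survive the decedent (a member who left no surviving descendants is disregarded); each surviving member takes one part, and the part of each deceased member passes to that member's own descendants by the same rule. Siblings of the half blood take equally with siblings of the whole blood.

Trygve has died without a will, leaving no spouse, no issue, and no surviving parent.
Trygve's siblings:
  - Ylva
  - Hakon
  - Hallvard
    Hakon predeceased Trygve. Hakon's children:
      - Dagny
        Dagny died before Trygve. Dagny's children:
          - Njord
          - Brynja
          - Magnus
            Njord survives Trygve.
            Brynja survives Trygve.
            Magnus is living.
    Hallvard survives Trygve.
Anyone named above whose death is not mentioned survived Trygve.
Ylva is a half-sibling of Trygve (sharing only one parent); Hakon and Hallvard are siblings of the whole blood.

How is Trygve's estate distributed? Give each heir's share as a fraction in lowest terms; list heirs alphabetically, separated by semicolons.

Brynja 1/9; Hallvard 1/3; Magnus 1/9; Njord 1/9; Ylva 1/3

No spouse, descendants, or parent survives, so the estate passes to Trygve's siblings per stirpes.
Half-blood and whole-blood siblings take equally under the stated rule.
The estate is divided into 3 equal shares of 1/3 among Ylva, Hakon, Hallvard.
Ylva is living and takes 1/3.
Hakon predeceased; the 1/3 allotted to Hakon's branch passes to Hakon's issue by representation.
Dagny's line is the sole branch at this level, so the full 1/3 passes to Dagny's issue by representation.
The 1/3 is divided into 3 equal shares of 1/9 among Njord, Brynja, Magnus.
Njord is living and takes 1/9.
Brynja is living and takes 1/9.
Magnus is living and takes 1/9.
Hallvard is living and takes 1/3.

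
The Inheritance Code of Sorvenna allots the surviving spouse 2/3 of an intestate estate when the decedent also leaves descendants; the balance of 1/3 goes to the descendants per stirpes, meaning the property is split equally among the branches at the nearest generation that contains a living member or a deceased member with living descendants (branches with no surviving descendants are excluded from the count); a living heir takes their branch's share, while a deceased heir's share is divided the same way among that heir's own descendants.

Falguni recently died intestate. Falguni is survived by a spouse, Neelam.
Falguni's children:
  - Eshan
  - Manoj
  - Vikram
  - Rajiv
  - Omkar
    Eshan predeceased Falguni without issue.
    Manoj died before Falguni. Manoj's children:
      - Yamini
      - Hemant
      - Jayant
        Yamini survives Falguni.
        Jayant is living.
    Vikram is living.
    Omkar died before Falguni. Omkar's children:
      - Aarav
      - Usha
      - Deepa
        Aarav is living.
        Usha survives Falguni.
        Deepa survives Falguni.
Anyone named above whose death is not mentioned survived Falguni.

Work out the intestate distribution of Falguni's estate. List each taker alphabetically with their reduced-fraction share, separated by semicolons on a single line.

Aarav 1/36; Deepa 1/36; Hemant 1/36; Jayant 1/36; Neelam 2/3; Rajiv 1/12; Usha 1/36; Vikram 1/12; Yamini 1/36

Neelam, as surviving spouse, takes 2/3.
The remaining 1/3 passes to Falguni's descendants per stirpes.
Eshan left no surviving issue, so that branch lapses and is disregarded.
The 1/3 is divided into 4 equal shares of 1/12 among Manoj, Vikram, Rajiv, Omkar.
Manoj predeceased; the 1/12 allotted to Manoj's branch passes to Manoj's issue by representation.
The 1/12 is divided into 3 equal shares of 1/36 among Yamini, Hemant, Jayant.
Yamini is living and takes 1/36.
Hemant is living and takes 1/36.
Jayant is living and takes 1/36.
Vikram is living and takes 1/12.
Rajiv is living and takes 1/12.
Omkar predeceased; the 1/12 allotted to Omkar's branch passes to Omkar's issue by representation.
The 1/12 is divided into 3 equal shares of 1/36 among Aarav, Usha, Deepa.
Aarav is living and takes 1/36.
Usha is living and takes 1/36.
Deepa is living and takes 1/36.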